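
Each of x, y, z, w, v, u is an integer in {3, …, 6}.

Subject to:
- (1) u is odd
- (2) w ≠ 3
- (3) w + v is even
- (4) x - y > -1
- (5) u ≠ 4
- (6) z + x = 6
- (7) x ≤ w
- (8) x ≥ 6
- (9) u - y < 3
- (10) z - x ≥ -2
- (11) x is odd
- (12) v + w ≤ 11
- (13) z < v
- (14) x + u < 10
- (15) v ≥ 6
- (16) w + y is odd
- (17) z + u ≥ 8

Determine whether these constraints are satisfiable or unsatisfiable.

From constraint 15: v ≥ 6. From constraints 7 and 8: w ≥ x ≥ 6. Hence v + w ≥ 12. But constraint 12 requires v + w ≤ 11, and 11 < 12. Contradiction.

Unsatisfiable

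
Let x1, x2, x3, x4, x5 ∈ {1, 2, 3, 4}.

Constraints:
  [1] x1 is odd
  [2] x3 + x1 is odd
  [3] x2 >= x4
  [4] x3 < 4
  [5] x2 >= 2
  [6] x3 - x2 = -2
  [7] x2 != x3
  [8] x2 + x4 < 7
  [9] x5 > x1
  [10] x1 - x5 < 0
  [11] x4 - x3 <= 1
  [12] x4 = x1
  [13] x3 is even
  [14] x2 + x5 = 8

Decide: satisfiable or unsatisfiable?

Satisfiable

The assignment x1 = 1, x2 = 4, x3 = 2, x4 = 1, x5 = 4 works:
  constraint 6 holds since x3 - x2 = -2.
  constraint 8 holds since x2 + x4 = 5.
  constraint 10 holds since x1 - x5 = -3.
The rest check out directly.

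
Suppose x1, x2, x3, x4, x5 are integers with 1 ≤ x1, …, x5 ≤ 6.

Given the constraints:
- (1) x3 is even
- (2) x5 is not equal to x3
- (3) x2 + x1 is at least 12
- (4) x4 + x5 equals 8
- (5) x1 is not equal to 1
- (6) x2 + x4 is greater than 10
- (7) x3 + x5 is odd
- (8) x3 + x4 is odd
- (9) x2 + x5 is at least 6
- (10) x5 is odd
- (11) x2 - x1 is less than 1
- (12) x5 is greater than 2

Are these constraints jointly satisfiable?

Take x1 = 6, x2 = 6, x3 = 4, x4 = 5, x5 = 3. Then constraint 3: x2 + x1 = 12; constraint 4: x4 + x5 = 8; constraint 6: x2 + x4 = 11, and every other listed constraint is also met.

Satisfiable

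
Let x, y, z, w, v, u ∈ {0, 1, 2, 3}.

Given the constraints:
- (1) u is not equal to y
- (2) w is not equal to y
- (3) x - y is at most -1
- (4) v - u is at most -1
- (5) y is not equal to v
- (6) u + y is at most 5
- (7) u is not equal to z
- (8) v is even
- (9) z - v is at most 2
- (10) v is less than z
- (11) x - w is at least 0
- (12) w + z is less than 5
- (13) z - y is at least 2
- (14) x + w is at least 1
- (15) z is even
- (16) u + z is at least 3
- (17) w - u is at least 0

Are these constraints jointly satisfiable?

Unsatisfiable

Constraints 3, 4, 9, 11, 13, and 17 give y − x ≥ 1, x − w ≥ 0, w − u ≥ 0, u − v ≥ 1, v − z ≥ -2, z − y ≥ 2.
Adding all 6 inequalities: the left sides telescope to 0, and the right sides sum to 1 + 0 + 0 + 1 + (-2) + 2 = 2. So 0 ≥ 2, which is false.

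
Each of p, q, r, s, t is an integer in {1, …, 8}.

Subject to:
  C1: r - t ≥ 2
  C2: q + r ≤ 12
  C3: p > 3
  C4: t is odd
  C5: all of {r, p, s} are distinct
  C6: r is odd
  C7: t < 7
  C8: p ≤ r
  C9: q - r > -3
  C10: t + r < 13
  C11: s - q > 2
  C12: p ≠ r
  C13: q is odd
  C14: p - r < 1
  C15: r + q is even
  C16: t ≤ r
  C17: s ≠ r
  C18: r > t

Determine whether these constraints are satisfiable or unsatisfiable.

Take p = 5, q = 5, r = 7, s = 8, t = 5. Then constraint 1: r - t = 2; constraint 2: q + r = 12; constraint 9: q - r = -2, and every other listed constraint is also met.

Satisfiable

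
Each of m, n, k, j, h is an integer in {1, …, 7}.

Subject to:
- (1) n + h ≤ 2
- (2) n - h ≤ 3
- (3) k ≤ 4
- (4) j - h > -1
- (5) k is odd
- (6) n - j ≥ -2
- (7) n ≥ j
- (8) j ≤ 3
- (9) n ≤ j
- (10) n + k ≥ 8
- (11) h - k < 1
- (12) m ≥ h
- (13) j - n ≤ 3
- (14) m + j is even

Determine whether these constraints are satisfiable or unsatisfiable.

From constraints 8 and 9: n ≤ j ≤ 3. From constraint 3: k ≤ 4. Hence n + k ≤ 7. But constraint 10 requires n + k ≥ 8, and 8 > 7. Contradiction.

Unsatisfiable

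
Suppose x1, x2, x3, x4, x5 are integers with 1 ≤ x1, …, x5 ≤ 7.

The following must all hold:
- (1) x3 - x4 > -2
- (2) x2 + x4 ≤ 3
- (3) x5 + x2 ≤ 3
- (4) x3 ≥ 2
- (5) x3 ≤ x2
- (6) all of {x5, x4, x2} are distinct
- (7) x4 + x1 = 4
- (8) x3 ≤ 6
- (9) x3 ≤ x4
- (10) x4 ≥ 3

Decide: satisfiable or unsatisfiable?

Unsatisfiable

From constraints 4 and 5: x2 ≥ x3 ≥ 2. From constraint 10: x4 ≥ 3. Hence x2 + x4 ≥ 5. But constraint 2 requires x2 + x4 ≤ 3, and 3 < 5. Contradiction.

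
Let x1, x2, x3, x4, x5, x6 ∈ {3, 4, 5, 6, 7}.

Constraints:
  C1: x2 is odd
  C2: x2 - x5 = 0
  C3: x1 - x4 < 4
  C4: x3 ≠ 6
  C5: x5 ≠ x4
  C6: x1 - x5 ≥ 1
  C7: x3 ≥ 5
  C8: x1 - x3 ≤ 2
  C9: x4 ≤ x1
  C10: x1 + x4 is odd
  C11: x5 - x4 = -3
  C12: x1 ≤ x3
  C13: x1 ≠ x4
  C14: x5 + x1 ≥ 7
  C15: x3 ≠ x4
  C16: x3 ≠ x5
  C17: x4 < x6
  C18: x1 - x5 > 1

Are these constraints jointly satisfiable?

Try x1 = 7, x2 = 3, x3 = 7, x4 = 6, x5 = 3, x6 = 7.
Check constraint 2: x2 - x5 = 0; constraint 3: x1 - x4 = 1; constraint 6: x1 - x5 = 4. The remaining constraints are straightforward to verify.

Satisfiable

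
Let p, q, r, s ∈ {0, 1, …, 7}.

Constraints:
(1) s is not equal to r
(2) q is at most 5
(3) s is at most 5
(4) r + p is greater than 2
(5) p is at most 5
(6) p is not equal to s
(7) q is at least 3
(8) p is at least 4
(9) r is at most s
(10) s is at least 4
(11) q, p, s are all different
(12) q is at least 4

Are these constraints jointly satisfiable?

Unsatisfiable

Constraints 2, 3, 5, 8, 10, and 12 confine each of q, p, s to the 2 values {4, 5}.
Constraint 11 requires all 3 of them to be distinct, but only 2 values are available — impossible by the pigeonhole principle.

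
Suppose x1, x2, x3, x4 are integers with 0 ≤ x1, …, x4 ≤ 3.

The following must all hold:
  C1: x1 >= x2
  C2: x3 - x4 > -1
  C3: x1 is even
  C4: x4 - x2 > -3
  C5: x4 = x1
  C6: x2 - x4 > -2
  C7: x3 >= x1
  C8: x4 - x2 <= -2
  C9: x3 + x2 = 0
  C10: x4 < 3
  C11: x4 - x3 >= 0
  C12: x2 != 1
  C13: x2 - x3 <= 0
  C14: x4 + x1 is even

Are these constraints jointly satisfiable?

Unsatisfiable

Constraints 8, 11, and 13 give x4 − x3 ≥ 0, x3 − x2 ≥ 0, x2 − x4 ≥ 2.
Adding all 3 inequalities: the left sides telescope to 0, and the right sides sum to 0 + 0 + 2 = 2. So 0 ≥ 2, which is false.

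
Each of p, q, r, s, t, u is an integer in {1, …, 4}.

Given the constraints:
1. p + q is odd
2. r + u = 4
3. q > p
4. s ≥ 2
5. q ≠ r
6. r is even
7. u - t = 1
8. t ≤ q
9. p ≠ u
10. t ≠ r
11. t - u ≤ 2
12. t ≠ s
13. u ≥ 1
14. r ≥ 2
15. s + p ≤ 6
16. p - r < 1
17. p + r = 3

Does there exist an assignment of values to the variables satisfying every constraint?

The assignment p = 1, q = 4, r = 2, s = 4, t = 1, u = 2 works:
  constraint 2 holds since r + u = 4.
  constraint 7 holds since u - t = 1.
  constraint 11 holds since t - u = -1.
The rest check out directly.

Satisfiable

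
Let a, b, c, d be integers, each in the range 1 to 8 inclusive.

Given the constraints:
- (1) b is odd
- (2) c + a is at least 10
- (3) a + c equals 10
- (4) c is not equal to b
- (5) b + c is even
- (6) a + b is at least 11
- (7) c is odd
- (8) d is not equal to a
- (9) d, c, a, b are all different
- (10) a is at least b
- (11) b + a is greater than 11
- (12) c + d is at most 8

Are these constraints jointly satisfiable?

The assignment a = 7, b = 5, c = 3, d = 2 works:
  constraint 2 holds since c + a = 10.
  constraint 3 holds since a + c = 10.
The rest check out directly.

Satisfiable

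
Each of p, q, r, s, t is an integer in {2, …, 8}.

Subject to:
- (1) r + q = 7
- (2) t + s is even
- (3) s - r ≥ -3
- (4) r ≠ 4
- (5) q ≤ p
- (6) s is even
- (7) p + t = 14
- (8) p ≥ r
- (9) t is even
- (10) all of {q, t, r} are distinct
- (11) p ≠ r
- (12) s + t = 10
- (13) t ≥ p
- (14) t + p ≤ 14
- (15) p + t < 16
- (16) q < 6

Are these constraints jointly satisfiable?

Setting (p, q, r, s, t) = (6, 2, 5, 2, 8) satisfies everything: constraint 1: r + q = 7; constraint 3: s - r = -3, and the others follow.

Satisfiable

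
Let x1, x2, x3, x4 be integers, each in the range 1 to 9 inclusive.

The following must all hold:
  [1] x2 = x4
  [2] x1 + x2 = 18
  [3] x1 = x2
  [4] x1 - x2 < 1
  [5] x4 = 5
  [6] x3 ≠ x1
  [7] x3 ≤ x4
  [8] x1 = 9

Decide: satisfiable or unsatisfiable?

Constraint 8 fixes x1 = 9 and constraint 5 fixes x4 = 5. Constraints 1 and 3 give x1 = x2 = x4, so x1 = x4. But 9 ≠ 5 — contradiction.

Unsatisfiable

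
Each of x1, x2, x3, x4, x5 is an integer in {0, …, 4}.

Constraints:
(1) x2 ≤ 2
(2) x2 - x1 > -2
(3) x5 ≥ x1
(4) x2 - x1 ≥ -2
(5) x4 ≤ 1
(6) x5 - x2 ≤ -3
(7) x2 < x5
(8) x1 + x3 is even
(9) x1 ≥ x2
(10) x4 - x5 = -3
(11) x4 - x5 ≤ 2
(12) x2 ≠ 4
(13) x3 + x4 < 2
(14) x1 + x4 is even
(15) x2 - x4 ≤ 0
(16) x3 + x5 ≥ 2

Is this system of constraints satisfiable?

Constraints 6, 11, and 15 give x5 − x4 ≥ -2, x4 − x2 ≥ 0, x2 − x5 ≥ 3.
Adding all 3 inequalities: the left sides telescope to 0, and the right sides sum to (-2) + 0 + 3 = 1. So 0 ≥ 1, which is false.

Unsatisfiable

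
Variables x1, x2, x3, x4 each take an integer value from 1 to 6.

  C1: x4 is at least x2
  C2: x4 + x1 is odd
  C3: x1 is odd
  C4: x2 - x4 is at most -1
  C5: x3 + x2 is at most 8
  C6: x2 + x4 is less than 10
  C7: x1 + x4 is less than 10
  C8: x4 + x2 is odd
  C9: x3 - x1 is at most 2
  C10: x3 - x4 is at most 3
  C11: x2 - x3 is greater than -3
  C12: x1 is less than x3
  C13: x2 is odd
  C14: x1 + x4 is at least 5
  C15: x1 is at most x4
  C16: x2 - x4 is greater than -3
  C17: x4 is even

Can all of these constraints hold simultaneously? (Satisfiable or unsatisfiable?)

The assignment x1 = 3, x2 = 3, x3 = 4, x4 = 4 works:
  constraint 4 holds since x2 - x4 = -1.
  constraint 5 holds since x3 + x2 = 7.
  constraint 6 holds since x2 + x4 = 7.
The rest check out directly.

Satisfiable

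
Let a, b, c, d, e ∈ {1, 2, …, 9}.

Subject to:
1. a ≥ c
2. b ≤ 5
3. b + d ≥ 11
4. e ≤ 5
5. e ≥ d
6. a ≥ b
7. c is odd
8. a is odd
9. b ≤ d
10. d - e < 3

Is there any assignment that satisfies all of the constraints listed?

From constraint 2: b ≤ 5. From constraints 4 and 5: d ≤ e ≤ 5. Hence b + d ≤ 10. But constraint 3 requires b + d ≥ 11, and 11 > 10. Contradiction.

Unsatisfiable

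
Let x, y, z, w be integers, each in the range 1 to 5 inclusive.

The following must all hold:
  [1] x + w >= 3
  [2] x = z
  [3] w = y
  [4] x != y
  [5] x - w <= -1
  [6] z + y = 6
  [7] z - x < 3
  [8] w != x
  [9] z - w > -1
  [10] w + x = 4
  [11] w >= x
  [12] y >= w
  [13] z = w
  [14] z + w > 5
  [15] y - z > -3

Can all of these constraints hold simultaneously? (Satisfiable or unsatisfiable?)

From constraints 2, 3, and 13, x = z = w = y, so x = y. But constraint 4 says x ≠ y. Contradiction.

Unsatisfiable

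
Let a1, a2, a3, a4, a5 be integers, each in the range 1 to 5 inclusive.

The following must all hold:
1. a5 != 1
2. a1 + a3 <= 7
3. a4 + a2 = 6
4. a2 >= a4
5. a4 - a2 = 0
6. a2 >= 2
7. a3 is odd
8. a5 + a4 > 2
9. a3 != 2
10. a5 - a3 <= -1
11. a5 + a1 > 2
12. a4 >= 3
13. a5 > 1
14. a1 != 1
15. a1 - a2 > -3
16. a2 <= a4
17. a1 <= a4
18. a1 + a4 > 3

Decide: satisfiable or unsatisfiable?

Satisfiable

The assignment a1 = 3, a2 = 3, a3 = 3, a4 = 3, a5 = 2 works:
  constraint 2 holds since a1 + a3 = 6.
  constraint 3 holds since a4 + a2 = 6.
The rest check out directly.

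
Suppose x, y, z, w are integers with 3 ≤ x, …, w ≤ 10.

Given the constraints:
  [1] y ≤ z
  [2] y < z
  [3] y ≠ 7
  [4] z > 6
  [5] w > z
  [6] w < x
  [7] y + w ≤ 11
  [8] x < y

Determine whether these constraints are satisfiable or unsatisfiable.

Unsatisfiable

Constraints 2, 5, 6, and 8 give x < y, y < z, z < w, w < x. Chaining: x < y < z < w < x, which forces x < x — impossible.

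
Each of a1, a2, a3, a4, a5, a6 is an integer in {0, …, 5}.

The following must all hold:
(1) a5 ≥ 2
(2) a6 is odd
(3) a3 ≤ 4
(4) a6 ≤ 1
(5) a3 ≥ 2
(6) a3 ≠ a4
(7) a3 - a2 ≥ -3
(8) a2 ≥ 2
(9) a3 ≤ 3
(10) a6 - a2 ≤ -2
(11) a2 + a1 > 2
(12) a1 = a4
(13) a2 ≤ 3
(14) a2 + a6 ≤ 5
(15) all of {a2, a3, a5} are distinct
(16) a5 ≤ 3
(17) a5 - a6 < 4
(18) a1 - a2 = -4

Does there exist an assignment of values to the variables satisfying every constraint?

Constraints 1, 5, 8, 9, 13, and 16 confine each of a2, a3, a5 to the 2 values {2, 3}.
Constraint 15 requires all 3 of them to be distinct, but only 2 values are available — impossible by the pigeonhole principle.

Unsatisfiable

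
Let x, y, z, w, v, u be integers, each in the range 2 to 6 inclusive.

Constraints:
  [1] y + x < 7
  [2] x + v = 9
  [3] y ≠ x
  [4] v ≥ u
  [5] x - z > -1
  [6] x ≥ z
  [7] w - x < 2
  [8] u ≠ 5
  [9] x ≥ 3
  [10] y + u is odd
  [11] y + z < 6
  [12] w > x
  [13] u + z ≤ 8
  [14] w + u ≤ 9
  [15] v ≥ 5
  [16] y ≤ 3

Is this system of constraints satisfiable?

Take x = 4, y = 2, z = 2, w = 5, v = 5, u = 3. Then constraint 1: y + x = 6; constraint 2: x + v = 9, and every other listed constraint is also met.

Satisfiable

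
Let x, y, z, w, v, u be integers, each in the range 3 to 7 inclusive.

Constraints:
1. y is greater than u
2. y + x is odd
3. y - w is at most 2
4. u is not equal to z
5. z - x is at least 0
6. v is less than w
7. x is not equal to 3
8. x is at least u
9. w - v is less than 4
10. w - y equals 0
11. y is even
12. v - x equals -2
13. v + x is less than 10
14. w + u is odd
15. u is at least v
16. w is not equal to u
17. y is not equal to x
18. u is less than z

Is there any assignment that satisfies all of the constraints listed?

Take x = 5, y = 6, z = 6, w = 6, v = 3, u = 5. Then constraint 3: y - w = 0; constraint 5: z - x = 1; constraint 9: w - v = 3, and every other listed constraint is also met.

Satisfiable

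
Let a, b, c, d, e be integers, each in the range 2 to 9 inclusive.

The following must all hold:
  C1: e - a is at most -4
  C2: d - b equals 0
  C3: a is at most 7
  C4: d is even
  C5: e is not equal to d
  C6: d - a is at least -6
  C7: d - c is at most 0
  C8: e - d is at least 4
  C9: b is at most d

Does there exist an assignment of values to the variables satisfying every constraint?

Unsatisfiable

Constraints 1, 6, and 8 give e − d ≥ 4, d − a ≥ -6, a − e ≥ 4.
Adding all 3 inequalities: the left sides telescope to 0, and the right sides sum to 4 + (-6) + 4 = 2. So 0 ≥ 2, which is false.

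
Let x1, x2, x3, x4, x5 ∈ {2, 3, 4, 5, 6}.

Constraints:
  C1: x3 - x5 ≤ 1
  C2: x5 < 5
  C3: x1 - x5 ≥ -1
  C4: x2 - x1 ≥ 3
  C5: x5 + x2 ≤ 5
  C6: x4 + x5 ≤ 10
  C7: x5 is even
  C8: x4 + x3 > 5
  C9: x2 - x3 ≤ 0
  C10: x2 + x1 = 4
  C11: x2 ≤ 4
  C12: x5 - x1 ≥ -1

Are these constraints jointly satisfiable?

Constraints 1, 3, 4, and 9 give x1 − x5 ≥ -1, x5 − x3 ≥ -1, x3 − x2 ≥ 0, x2 − x1 ≥ 3.
Adding all 4 inequalities: the left sides telescope to 0, and the right sides sum to (-1) + (-1) + 0 + 3 = 1. So 0 ≥ 1, which is false.

Unsatisfiable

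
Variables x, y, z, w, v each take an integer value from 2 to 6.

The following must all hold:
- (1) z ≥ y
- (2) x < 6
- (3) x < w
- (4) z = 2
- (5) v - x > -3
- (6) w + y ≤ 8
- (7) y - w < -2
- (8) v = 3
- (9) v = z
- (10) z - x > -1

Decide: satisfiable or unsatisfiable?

Constraint 8 fixes v = 3 and constraint 4 fixes z = 2, but constraint 9 requires v = z. Since 3 ≠ 2, contradiction.

Unsatisfiable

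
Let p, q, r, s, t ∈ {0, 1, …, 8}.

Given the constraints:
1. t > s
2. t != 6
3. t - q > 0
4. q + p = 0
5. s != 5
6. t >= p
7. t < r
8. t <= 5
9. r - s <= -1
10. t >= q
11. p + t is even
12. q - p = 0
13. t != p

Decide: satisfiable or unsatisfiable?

Constraints 1, 7, and 9 give s < t, t < r, r < s. Chaining: s < t < r < s, which forces s < s — impossible.

Unsatisfiable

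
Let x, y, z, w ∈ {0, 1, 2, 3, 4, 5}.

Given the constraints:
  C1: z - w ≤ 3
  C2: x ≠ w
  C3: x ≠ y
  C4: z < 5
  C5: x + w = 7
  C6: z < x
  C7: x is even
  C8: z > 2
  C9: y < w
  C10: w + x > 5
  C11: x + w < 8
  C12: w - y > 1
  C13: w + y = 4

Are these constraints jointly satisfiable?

Setting (x, y, z, w) = (4, 1, 3, 3) satisfies everything: constraint 1: z - w = 0; constraint 5: x + w = 7; constraint 10: w + x = 7, and the others follow.

Satisfiable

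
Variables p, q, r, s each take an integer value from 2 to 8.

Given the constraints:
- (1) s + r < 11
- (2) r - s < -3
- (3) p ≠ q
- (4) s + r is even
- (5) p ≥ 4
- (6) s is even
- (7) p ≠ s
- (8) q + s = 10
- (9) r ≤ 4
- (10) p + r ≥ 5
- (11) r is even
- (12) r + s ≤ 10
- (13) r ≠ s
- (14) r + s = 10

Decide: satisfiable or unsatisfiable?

Setting (p, q, r, s) = (4, 2, 2, 8) satisfies everything: constraint 1: s + r = 10; constraint 2: r - s = -6, and the others follow.

Satisfiable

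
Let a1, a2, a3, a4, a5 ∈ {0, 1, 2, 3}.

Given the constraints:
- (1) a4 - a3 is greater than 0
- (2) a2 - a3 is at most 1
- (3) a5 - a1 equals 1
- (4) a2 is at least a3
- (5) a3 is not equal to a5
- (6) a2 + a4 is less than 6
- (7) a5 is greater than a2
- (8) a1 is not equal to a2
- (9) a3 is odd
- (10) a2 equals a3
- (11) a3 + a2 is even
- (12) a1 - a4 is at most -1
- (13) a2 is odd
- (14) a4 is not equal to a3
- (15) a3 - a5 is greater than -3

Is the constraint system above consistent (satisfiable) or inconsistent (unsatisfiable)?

Satisfiable

Try a1 = 2, a2 = 1, a3 = 1, a4 = 3, a5 = 3.
Check constraint 1: a4 - a3 = 2; constraint 2: a2 - a3 = 0; constraint 3: a5 - a1 = 1. The remaining constraints are straightforward to verify.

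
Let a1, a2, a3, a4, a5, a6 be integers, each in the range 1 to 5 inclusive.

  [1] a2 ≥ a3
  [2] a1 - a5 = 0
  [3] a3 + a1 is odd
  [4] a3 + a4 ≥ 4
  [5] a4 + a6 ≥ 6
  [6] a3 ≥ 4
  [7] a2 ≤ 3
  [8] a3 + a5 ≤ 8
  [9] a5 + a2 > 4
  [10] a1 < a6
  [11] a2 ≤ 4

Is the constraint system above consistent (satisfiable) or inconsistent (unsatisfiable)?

Unsatisfiable

From constraints 1 and 6: a2 ≥ a3 and a3 ≥ 4, so a2 ≥ 4. From constraint 7: a2 ≤ 3. But 3 < 4, so no value of a2 works.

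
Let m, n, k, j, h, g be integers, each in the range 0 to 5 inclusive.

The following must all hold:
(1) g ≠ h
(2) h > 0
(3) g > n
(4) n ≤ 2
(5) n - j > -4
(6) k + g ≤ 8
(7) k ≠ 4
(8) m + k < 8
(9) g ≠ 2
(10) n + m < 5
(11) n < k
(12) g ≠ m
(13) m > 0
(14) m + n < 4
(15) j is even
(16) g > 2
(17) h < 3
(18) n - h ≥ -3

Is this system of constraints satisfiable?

Take m = 2, n = 1, k = 3, j = 4, h = 1, g = 4. Then constraint 5: n - j = -3; constraint 6: k + g = 7; constraint 8: m + k = 5, and every other listed constraint is also met.

Satisfiable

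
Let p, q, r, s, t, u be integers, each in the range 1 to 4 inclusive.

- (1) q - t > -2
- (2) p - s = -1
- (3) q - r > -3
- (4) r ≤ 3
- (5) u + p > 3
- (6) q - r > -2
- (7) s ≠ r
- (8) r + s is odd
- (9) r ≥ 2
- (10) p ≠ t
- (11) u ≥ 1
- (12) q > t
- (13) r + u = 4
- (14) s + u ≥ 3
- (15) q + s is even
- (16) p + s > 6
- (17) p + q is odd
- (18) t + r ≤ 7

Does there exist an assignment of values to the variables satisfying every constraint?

Try p = 3, q = 2, r = 3, s = 4, t = 1, u = 1.
Check constraint 1: q - t = 1; constraint 2: p - s = -1; constraint 3: q - r = -1. The remaining constraints are straightforward to verify.

Satisfiable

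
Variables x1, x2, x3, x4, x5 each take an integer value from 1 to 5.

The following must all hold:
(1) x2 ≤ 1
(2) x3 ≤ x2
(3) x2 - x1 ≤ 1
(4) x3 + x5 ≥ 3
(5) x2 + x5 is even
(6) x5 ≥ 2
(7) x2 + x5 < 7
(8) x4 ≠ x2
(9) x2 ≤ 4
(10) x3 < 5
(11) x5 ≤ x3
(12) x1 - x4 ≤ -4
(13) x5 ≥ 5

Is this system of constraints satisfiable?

From constraints 11 and 13: x3 ≥ x5 and x5 ≥ 5, so x3 ≥ 5. From constraints 2 and 9: x3 ≤ x2 and x2 ≤ 4, so x3 ≤ 4. But 4 < 5, so no value of x3 works.

Unsatisfiable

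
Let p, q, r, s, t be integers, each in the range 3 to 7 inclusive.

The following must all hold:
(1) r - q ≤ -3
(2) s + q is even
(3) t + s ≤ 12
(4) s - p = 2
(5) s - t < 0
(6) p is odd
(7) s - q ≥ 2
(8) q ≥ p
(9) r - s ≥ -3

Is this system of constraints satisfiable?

Unsatisfiable

Constraints 1, 7, and 9 give r − s ≥ -3, s − q ≥ 2, q − r ≥ 3.
Adding all 3 inequalities: the left sides telescope to 0, and the right sides sum to (-3) + 2 + 3 = 2. So 0 ≥ 2, which is false.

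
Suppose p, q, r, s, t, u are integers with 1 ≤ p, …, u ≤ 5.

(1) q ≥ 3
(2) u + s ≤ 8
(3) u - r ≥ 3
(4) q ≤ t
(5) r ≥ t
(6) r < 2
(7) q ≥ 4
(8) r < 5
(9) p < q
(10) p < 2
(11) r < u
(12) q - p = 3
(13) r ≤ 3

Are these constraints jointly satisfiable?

Unsatisfiable

From constraints 4 and 7: t ≥ q and q ≥ 4, so t ≥ 4. From constraints 5 and 13: t ≤ r and r ≤ 3, so t ≤ 3. But 3 < 4, so no value of t works.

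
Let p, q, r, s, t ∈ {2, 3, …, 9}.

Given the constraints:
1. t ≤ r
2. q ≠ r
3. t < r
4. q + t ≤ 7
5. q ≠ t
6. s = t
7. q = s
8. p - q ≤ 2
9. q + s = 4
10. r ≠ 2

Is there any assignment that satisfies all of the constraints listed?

Unsatisfiable

From constraints 6 and 7, q = s = t, so q = t. But constraint 5 says q ≠ t. Contradiction.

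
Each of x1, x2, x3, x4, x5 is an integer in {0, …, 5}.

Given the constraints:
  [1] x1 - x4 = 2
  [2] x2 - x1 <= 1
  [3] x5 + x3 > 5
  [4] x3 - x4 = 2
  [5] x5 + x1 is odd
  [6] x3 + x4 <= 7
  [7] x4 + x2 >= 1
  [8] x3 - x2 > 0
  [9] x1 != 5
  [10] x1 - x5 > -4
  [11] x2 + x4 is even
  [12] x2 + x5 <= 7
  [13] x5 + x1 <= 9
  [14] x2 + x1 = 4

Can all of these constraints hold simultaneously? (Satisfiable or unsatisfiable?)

Satisfiable

Try x1 = 3, x2 = 1, x3 = 3, x4 = 1, x5 = 4.
Check constraint 1: x1 - x4 = 2; constraint 2: x2 - x1 = -2; constraint 3: x5 + x3 = 7. The remaining constraints are straightforward to verify.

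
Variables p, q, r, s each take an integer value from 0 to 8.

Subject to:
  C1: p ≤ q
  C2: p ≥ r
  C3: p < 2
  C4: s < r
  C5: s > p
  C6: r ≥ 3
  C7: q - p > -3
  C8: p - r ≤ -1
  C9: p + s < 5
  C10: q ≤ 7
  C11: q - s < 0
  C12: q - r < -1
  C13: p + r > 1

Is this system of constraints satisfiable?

From constraints 2 and 6: p ≥ r and r ≥ 3, so p ≥ 3. From constraint 3: p ≤ 1. But 1 < 3, so no value of p works.

Unsatisfiable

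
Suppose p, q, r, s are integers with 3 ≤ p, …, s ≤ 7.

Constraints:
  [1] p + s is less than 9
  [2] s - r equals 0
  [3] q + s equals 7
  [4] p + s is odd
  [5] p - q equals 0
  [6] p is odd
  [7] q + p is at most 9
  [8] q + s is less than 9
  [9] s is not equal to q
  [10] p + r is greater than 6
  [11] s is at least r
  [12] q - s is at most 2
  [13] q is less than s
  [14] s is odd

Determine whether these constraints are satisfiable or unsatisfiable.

Constraint 6 makes p odd and constraint 14 makes s odd, so p + s must be even. Constraint 4 says p + s is odd — contradiction.

Unsatisfiable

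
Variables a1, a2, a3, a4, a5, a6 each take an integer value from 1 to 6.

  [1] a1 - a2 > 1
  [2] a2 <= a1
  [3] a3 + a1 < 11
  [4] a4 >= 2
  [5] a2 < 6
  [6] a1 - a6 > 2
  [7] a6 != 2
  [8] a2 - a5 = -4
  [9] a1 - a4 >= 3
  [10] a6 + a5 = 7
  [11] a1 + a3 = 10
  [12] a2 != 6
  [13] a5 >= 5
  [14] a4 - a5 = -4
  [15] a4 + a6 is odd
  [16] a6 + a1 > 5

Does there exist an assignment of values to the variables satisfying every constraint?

Satisfiable

Try a1 = 6, a2 = 2, a3 = 4, a4 = 2, a5 = 6, a6 = 1.
Check constraint 1: a1 - a2 = 4; constraint 3: a3 + a1 = 10. The remaining constraints are straightforward to verify.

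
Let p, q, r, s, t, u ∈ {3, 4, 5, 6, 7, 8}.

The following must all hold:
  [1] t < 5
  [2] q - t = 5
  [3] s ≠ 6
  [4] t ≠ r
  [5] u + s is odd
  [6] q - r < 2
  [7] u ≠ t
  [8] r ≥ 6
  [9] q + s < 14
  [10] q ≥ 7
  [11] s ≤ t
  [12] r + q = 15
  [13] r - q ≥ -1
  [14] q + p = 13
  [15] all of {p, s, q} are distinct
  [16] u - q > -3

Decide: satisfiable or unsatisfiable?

One satisfying assignment is p = 5, q = 8, r = 7, s = 3, t = 3, u = 8.
For the less obvious constraints — constraint 2: q - t = 5; constraint 6: q - r = 1; constraint 9: q + s = 11 — and the others hold by inspection.

Satisfiable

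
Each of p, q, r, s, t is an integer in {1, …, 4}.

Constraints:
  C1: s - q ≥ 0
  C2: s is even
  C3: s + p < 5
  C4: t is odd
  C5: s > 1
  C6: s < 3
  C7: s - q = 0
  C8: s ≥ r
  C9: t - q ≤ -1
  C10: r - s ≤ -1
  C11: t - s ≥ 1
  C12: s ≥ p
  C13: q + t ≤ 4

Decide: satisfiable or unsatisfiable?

Constraints 1, 9, and 11 give q − t ≥ 1, t − s ≥ 1, s − q ≥ 0.
Adding all 3 inequalities: the left sides telescope to 0, and the right sides sum to 1 + 1 + 0 = 2. So 0 ≥ 2, which is false.

Unsatisfiable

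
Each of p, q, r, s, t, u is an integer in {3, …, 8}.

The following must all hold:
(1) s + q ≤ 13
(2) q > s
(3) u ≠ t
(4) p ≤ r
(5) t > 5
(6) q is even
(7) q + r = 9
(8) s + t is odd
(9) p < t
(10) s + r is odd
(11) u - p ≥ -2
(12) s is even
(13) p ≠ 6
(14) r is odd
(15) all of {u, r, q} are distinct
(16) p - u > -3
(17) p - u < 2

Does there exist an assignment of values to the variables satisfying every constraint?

Satisfiable

The assignment p = 3, q = 6, r = 3, s = 4, t = 7, u = 4 works:
  constraint 1 holds since s + q = 10.
  constraint 7 holds since q + r = 9.
  constraint 11 holds since u - p = 1.
The rest check out directly.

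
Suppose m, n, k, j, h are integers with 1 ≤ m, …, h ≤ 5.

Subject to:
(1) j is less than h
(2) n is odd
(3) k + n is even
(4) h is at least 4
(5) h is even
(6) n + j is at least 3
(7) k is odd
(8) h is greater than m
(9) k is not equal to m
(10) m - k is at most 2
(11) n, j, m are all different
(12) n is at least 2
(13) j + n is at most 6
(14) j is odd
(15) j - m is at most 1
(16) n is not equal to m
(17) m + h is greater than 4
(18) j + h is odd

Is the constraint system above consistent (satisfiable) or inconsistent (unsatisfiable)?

Satisfiable

Take m = 2, n = 5, k = 1, j = 1, h = 4. Then constraint 6: n + j = 6; constraint 10: m - k = 1; constraint 13: j + n = 6, and every other listed constraint is also met.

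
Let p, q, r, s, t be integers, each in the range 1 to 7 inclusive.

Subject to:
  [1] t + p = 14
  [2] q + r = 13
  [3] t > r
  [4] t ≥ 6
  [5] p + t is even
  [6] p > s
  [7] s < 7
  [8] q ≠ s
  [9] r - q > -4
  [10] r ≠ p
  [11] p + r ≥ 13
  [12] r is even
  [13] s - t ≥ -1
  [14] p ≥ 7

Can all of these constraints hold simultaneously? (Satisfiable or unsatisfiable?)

The assignment p = 7, q = 7, r = 6, s = 6, t = 7 works:
  constraint 1 holds since t + p = 14.
  constraint 2 holds since q + r = 13.
  constraint 9 holds since r - q = -1.
The rest check out directly.

Satisfiable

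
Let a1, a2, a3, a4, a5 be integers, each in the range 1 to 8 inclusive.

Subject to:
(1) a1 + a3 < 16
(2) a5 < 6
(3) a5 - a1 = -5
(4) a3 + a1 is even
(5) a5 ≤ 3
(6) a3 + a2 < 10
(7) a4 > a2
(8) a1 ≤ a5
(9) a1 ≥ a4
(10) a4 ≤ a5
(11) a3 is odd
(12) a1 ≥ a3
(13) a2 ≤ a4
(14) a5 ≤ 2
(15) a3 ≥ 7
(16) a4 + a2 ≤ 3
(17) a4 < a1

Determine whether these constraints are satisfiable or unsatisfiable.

Unsatisfiable

From constraints 12 and 15: a1 ≥ a3 and a3 ≥ 7, so a1 ≥ 7. From constraints 5 and 8: a1 ≤ a5 and a5 ≤ 3, so a1 ≤ 3. But 3 < 7, so no value of a1 works.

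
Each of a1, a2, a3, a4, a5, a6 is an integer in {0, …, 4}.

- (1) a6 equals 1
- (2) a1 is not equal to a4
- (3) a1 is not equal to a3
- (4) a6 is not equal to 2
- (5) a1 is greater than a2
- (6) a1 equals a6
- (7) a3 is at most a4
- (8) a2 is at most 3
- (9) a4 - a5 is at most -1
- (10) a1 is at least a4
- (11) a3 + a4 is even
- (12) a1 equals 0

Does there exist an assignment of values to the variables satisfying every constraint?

Unsatisfiable

Constraint 12 fixes a1 = 0 and constraint 1 fixes a6 = 1, but constraint 6 requires a1 = a6. Since 0 ≠ 1, contradiction.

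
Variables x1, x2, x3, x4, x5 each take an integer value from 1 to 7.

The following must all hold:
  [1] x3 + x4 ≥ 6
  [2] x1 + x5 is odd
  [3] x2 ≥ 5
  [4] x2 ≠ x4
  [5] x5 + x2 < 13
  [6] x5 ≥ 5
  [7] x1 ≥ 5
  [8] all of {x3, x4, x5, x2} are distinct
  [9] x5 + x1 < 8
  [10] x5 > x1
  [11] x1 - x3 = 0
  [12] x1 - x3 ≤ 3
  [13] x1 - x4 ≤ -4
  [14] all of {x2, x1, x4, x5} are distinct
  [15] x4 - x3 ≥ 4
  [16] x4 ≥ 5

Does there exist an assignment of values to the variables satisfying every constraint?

Constraints 3, 6, 7, and 16 confine each of x2, x1, x4, x5 to the 3 values {5, …, 7} (the domain already gives each ≤ 7).
Constraint 14 requires all 4 of them to be distinct, but only 3 values are available — impossible by the pigeonhole principle.

Unsatisfiable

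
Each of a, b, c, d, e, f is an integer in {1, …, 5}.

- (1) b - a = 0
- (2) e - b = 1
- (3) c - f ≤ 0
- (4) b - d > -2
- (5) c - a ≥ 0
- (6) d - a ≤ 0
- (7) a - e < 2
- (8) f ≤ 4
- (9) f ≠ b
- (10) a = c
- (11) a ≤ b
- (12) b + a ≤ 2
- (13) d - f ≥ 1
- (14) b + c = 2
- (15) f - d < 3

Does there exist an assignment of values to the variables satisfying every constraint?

Constraints 3, 5, 6, and 13 give f − c ≥ 0, c − a ≥ 0, a − d ≥ 0, d − f ≥ 1.
Adding all 4 inequalities: the left sides telescope to 0, and the right sides sum to 0 + 0 + 0 + 1 = 1. So 0 ≥ 1, which is false.

Unsatisfiable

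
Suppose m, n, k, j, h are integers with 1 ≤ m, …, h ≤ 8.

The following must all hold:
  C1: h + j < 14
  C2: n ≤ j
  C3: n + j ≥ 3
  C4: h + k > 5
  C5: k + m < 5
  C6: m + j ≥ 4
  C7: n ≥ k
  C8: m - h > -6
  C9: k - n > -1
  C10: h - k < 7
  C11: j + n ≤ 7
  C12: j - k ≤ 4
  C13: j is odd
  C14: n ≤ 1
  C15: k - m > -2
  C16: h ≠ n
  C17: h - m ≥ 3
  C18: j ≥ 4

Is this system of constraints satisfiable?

Satisfiable

Try m = 1, n = 1, k = 1, j = 5, h = 6.
Check constraint 1: h + j = 11; constraint 3: n + j = 6. The remaining constraints are straightforward to verify.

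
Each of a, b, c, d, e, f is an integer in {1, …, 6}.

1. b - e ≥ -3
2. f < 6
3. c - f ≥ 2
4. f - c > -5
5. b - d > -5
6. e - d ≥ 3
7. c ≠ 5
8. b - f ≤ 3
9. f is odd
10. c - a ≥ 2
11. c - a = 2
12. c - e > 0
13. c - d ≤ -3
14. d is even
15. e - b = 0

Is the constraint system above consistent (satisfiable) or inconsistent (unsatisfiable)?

Unsatisfiable

Constraints 1, 3, 6, 8, and 13 give c − f ≥ 2, f − b ≥ -3, b − e ≥ -3, e − d ≥ 3, d − c ≥ 3.
Adding all 5 inequalities: the left sides telescope to 0, and the right sides sum to 2 + (-3) + (-3) + 3 + 3 = 2. So 0 ≥ 2, which is false.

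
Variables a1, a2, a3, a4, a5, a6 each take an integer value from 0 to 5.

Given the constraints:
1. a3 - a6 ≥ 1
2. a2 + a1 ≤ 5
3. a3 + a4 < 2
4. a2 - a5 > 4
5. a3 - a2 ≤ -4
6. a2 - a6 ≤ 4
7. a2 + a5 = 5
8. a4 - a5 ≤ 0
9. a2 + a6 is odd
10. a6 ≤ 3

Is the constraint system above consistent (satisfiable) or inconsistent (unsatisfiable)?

Unsatisfiable

Constraints 1, 5, and 6 give a6 − a2 ≥ -4, a2 − a3 ≥ 4, a3 − a6 ≥ 1.
Adding all 3 inequalities: the left sides telescope to 0, and the right sides sum to (-4) + 4 + 1 = 1. So 0 ≥ 1, which is false.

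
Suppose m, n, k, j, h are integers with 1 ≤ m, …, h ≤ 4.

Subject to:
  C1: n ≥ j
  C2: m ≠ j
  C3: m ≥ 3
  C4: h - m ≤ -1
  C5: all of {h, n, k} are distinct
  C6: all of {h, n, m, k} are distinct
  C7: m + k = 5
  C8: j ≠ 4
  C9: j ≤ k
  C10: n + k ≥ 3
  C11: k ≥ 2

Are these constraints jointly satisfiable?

Satisfiable

The assignment m = 3, n = 4, k = 2, j = 2, h = 1 works:
  constraint 4 holds since h - m = -2.
  constraint 7 holds since m + k = 5.
  constraint 10 holds since n + k = 6.
The rest check out directly.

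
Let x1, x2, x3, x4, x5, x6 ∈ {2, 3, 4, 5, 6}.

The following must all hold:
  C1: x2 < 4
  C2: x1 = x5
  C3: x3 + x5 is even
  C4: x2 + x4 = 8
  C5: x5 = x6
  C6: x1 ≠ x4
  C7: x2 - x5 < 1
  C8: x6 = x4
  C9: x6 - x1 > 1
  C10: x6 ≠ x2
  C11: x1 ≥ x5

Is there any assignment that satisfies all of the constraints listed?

From constraints 2, 5, and 8, x1 = x5 = x6 = x4, so x1 = x4. But constraint 6 says x1 ≠ x4. Contradiction.

Unsatisfiable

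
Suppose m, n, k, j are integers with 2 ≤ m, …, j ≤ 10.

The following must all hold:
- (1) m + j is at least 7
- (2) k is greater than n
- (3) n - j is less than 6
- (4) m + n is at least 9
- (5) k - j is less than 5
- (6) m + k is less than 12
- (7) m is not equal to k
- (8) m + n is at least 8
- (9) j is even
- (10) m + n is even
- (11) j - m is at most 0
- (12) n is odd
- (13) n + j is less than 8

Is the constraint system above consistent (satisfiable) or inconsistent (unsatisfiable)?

Satisfiable

Take m = 5, n = 5, k = 6, j = 2. Then constraint 1: m + j = 7; constraint 3: n - j = 3, and every other listed constraint is also met.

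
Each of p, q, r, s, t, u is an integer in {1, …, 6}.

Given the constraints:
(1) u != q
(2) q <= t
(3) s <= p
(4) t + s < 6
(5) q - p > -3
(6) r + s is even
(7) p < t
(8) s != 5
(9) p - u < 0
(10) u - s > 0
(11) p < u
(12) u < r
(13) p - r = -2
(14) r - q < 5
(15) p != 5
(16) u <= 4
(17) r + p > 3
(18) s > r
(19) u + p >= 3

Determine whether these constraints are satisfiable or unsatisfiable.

Constraints 3, 11, 12, and 18 give s ≤ p, p < u, u < r, r < s. Chaining: s ≤ p < u < r < s, which forces s < s — impossible.

Unsatisfiable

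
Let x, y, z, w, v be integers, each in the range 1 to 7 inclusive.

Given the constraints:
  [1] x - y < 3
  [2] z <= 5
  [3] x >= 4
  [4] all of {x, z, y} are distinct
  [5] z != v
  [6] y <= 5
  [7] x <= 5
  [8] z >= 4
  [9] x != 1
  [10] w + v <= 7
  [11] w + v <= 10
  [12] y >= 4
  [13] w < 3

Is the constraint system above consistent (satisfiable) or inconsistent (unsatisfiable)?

Constraints 2, 3, 6, 7, 8, and 12 confine each of x, z, y to the 2 values {4, 5}.
Constraint 4 requires all 3 of them to be distinct, but only 2 values are available — impossible by the pigeonhole principle.

Unsatisfiable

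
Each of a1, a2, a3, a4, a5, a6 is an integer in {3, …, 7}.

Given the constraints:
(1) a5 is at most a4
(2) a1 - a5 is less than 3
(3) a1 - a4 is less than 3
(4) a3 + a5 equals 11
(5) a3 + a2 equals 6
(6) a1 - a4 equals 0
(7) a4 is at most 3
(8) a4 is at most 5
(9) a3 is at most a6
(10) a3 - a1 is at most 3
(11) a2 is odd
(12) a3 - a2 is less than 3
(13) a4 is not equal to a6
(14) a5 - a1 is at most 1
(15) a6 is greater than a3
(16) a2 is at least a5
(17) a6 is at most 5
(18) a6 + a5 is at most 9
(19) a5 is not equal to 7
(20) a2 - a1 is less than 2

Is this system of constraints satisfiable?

Unsatisfiable

From constraints 9 and 17: a3 ≤ a6 ≤ 5. From constraints 1 and 8: a5 ≤ a4 ≤ 5. Hence a3 + a5 ≤ 10. But constraint 4 requires a3 + a5 = 11, and 11 > 10. Contradiction.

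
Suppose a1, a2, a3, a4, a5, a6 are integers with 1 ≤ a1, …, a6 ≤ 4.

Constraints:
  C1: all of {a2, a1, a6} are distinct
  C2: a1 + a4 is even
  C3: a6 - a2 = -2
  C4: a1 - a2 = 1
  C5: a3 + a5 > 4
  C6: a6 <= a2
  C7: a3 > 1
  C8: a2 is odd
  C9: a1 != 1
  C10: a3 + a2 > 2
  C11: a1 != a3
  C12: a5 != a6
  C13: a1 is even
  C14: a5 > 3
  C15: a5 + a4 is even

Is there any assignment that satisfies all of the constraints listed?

Try a1 = 4, a2 = 3, a3 = 2, a4 = 2, a5 = 4, a6 = 1.
Check constraint 3: a6 - a2 = -2; constraint 4: a1 - a2 = 1. The remaining constraints are straightforward to verify.

Satisfiable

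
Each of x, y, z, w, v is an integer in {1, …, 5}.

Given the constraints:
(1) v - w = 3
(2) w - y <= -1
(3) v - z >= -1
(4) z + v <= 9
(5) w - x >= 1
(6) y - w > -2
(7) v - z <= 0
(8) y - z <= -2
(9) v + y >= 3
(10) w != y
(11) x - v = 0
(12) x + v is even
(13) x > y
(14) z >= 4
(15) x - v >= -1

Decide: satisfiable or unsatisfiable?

Unsatisfiable

Constraints 2, 3, 5, 8, and 15 give x − v ≥ -1, v − z ≥ -1, z − y ≥ 2, y − w ≥ 1, w − x ≥ 1.
Adding all 5 inequalities: the left sides telescope to 0, and the right sides sum to (-1) + (-1) + 2 + 1 + 1 = 2. So 0 ≥ 2, which is false.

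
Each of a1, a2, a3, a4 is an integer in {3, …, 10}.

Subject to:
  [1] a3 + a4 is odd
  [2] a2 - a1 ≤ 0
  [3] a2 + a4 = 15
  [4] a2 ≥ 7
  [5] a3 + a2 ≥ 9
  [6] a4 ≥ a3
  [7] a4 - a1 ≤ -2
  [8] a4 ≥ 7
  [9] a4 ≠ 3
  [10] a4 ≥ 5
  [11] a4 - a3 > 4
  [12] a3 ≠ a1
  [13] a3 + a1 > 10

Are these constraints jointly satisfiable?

Try a1 = 10, a2 = 7, a3 = 3, a4 = 8.
Check constraint 2: a2 - a1 = -3; constraint 3: a2 + a4 = 15. The remaining constraints are straightforward to verify.

Satisfiable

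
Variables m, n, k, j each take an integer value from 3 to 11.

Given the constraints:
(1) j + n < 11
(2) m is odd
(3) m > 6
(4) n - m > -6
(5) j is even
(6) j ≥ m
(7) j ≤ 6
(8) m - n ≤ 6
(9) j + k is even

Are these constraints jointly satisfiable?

From constraint 3: m ≥ 7. From constraints 6 and 7: m ≤ j and j ≤ 6, so m ≤ 6. But 6 < 7, so no value of m works.

Unsatisfiable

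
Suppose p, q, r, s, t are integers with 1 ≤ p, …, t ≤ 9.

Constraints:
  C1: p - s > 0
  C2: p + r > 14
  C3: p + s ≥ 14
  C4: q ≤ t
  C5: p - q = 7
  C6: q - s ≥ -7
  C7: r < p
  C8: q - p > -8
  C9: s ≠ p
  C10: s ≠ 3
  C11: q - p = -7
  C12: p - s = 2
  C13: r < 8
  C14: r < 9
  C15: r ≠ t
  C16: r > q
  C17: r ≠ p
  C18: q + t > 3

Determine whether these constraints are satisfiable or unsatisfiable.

Satisfiable

Try p = 9, q = 2, r = 7, s = 7, t = 3.
Check constraint 1: p - s = 2; constraint 2: p + r = 16; constraint 3: p + s = 16. The remaining constraints are straightforward to verify.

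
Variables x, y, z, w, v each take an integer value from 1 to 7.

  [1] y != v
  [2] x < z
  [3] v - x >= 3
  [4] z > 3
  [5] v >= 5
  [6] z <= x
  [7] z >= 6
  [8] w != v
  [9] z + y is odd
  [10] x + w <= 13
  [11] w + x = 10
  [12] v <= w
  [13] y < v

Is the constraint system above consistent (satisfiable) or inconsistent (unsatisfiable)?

Unsatisfiable

From constraints 5 and 12: w ≥ v ≥ 5. From constraints 6 and 7: x ≥ z ≥ 6. Hence w + x ≥ 11. But constraint 11 requires w + x = 10, and 10 < 11. Contradiction.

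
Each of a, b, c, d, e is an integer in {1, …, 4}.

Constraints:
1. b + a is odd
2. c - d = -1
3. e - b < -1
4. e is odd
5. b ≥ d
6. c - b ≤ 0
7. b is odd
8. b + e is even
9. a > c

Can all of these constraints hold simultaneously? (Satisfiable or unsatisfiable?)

Satisfiable

Try a = 4, b = 3, c = 1, d = 2, e = 1.
Check constraint 2: c - d = -1; constraint 3: e - b = -2; constraint 6: c - b = -2. The remaining constraints are straightforward to verify.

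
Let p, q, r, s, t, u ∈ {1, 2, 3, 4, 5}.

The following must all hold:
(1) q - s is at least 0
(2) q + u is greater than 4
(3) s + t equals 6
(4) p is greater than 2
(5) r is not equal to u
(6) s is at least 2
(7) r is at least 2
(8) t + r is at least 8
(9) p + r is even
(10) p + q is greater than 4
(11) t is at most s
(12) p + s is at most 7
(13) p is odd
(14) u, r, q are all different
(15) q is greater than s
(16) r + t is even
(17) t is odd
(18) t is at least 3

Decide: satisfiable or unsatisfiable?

Satisfiable

One satisfying assignment is p = 3, q = 4, r = 5, s = 3, t = 3, u = 1.
For the less obvious constraints — constraint 1: q - s = 1; constraint 2: q + u = 5 — and the others hold by inspection.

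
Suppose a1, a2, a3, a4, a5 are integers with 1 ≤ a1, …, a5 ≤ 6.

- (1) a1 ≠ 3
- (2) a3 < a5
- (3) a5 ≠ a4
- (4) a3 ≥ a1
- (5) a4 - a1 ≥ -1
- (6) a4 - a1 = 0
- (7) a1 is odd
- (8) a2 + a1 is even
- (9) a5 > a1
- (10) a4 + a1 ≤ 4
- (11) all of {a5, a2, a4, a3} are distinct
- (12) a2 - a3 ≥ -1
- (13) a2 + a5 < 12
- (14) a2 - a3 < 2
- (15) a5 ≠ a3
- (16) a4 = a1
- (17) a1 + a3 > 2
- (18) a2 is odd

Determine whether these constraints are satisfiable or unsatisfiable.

Take a1 = 1, a2 = 5, a3 = 4, a4 = 1, a5 = 6. Then constraint 5: a4 - a1 = 0; constraint 6: a4 - a1 = 0, and every other listed constraint is also met.

Satisfiable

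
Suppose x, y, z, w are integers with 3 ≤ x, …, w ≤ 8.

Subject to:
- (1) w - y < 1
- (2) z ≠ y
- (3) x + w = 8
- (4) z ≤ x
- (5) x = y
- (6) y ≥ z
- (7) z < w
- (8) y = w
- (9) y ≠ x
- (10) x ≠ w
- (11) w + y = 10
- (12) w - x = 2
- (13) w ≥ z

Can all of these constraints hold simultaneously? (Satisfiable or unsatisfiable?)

From constraints 5 and 8, x = y = w, so x = w. But constraint 10 says x ≠ w. Contradiction.

Unsatisfiable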